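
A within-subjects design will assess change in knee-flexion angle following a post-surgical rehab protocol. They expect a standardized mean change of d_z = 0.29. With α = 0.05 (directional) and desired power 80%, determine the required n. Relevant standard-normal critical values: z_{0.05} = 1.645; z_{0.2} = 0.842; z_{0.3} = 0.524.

For a paired (one-sample on differences) test: n = ((z_{α} + z_β) / d)².
z_{α} + z_β = 1.645 + 0.842 = 2.487.
n = (2.487 / 0.29)² = 8.576² = 73.55.
Round up.

n = 74 pairs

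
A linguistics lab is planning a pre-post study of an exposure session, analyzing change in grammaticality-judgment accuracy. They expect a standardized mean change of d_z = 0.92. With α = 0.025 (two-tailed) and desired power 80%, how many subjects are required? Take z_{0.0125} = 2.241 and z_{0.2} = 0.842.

n = 12 pairs

For a paired (one-sample on differences) test: n = ((z_{α/2} + z_β) / d)².
z_{α/2} + z_β = 2.241 + 0.842 = 3.083.
n = (3.083 / 0.92)² = 3.351² = 11.23.
Round up.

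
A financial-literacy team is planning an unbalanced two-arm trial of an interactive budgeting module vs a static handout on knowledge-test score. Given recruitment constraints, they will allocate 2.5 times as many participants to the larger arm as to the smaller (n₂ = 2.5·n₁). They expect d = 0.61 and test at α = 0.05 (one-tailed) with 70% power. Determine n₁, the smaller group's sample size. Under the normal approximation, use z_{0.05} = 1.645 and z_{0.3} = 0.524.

With allocation ratio k = n₂/n₁ = 2.5, Var(x̄₁−x̄₂) = σ²(1/n₁ + 1/(k·n₁)) = σ²·(k+1)/(k·n₁).
So n₁ = (1 + 1/k)·((z_{α} + z_β)/d)² = 1.400 × (2.169/0.61)².
n₁ = 1.400 × 12.64 = 17.7.
Round up: n₁ = 18, giving n₂ = 2.5 × 18 = 45.

n₁ = 18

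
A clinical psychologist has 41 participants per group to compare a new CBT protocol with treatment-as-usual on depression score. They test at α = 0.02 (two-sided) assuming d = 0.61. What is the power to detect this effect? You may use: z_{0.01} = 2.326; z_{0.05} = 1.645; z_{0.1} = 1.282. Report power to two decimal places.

For two equal groups, power = Φ(d·√(n/2) − z_{α/2}).
d·√(n/2) = 0.61 × √(41/2) = 0.61 × 4.528 = 2.762.
z_β = 2.762 − 2.326 = 0.436.
Power = Φ(0.436) = 0.669.

power ≈ 0.67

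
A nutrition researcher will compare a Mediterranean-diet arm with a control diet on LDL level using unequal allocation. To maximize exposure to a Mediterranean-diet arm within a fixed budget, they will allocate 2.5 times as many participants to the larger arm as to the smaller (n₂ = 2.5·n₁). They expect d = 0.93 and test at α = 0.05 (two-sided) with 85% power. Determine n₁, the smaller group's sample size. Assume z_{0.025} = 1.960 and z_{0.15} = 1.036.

With allocation ratio k = n₂/n₁ = 2.5, Var(x̄₁−x̄₂) = σ²(1/n₁ + 1/(k·n₁)) = σ²·(k+1)/(k·n₁).
So n₁ = (1 + 1/k)·((z_{α/2} + z_β)/d)² = 1.400 × (2.996/0.93)².
n₁ = 1.400 × 10.38 = 14.5.
Round up: n₁ = 15, giving n₂ = ⌈2.5 × 15⌉ = ⌈37.5⌉ = 38.

n₁ = 15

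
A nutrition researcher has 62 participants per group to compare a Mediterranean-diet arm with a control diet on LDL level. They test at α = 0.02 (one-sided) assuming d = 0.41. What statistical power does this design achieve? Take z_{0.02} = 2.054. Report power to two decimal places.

power ≈ 0.59

For two equal groups, power = Φ(d·√(n/2) − z_{α}).
d·√(n/2) = 0.41 × √(62/2) = 0.41 × 5.568 = 2.283.
z_β = 2.283 − 2.054 = 0.229.
Power = Φ(0.229) = 0.590.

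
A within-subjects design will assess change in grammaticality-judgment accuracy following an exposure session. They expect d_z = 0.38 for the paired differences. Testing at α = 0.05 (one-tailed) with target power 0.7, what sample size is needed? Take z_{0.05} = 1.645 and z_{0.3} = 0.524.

For a paired (one-sample on differences) test: n = ((z_{α} + z_β) / d)².
z_{α} + z_β = 1.645 + 0.524 = 2.169.
n = (2.169 / 0.38)² = 5.708² = 32.58.
Round up.

n = 33 pairs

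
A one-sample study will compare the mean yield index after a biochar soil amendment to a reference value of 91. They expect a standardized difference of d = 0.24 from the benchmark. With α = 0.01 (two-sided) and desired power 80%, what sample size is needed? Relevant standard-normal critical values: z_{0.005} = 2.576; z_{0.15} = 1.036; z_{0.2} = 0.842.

For a one-sample test: n = ((z_{α/2} + z_β) / d)².
z_{α/2} + z_β = 2.576 + 0.842 = 3.418.
n = (3.418 / 0.24)² = 14.242² = 202.83.
Round up.

n = 203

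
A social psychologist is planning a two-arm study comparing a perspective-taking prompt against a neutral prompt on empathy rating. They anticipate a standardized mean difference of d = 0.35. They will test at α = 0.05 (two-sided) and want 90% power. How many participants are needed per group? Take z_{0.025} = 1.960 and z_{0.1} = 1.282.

n = 172 per group

For two independent groups with equal n: n = 2·((z_{α/2} + z_β) / d)².
z_{α/2} + z_β = 1.960 + 1.282 = 3.242.
n = 2 × (3.242 / 0.35)² = 2 × 9.263² = 2 × 85.80 = 171.6.
Round up to the next whole participant.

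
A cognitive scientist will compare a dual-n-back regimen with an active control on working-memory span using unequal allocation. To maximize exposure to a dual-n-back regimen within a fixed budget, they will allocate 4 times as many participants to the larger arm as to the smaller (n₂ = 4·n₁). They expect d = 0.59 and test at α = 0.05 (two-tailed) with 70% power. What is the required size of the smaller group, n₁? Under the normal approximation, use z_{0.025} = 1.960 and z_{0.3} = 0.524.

With allocation ratio k = n₂/n₁ = 4, Var(x̄₁−x̄₂) = σ²(1/n₁ + 1/(k·n₁)) = σ²·(k+1)/(k·n₁).
So n₁ = (1 + 1/k)·((z_{α/2} + z_β)/d)² = 1.250 × (2.484/0.59)².
n₁ = 1.250 × 17.73 = 22.2.
Round up: n₁ = 23, giving n₂ = 4 × 23 = 92.

n₁ = 23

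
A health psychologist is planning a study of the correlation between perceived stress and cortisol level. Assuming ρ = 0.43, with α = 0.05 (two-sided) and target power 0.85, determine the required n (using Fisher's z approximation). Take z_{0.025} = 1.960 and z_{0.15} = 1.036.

n = 46

Fisher's z: C = ½·ln((1+r)/(1−r)) = ½·ln(2.5088) = 0.4599.
n = ((z_{α/2} + z_β)/C)² + 3.
(1.960 + 1.036) / 0.4599 = 2.996 / 0.4599 = 6.514.
n = 6.514² + 3 = 42.44 + 3 = 45.4.
Round up.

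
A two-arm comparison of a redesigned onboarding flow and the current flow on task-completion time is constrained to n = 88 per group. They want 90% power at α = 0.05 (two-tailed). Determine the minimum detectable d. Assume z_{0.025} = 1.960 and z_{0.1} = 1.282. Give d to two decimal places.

d_min ≈ 0.49

For two independent groups of n = 88 each: d_min = (z_{α/2} + z_β)·√(2/n).
z-sum = 1.960 + 1.282 = 3.242.
d_min = 3.242 × √(2/88) = 3.242 × 0.1508 = 0.489.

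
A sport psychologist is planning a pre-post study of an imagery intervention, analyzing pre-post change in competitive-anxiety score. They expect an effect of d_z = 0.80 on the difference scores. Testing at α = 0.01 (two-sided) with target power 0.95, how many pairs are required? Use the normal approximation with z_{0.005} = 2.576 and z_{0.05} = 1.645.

n = 28 pairs

For a paired (one-sample on differences) test: n = ((z_{α/2} + z_β) / d)².
z_{α/2} + z_β = 2.576 + 1.645 = 4.221.
n = (4.221 / 0.80)² = 5.276² = 27.84.
Round up.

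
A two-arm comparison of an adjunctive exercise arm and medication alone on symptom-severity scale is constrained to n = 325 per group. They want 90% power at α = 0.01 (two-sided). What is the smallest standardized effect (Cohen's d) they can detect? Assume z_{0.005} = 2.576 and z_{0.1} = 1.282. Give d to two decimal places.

d_min ≈ 0.30

For two independent groups of n = 325 each: d_min = (z_{α/2} + z_β)·√(2/n).
z-sum = 2.576 + 1.282 = 3.858.
d_min = 3.858 × √(2/325) = 3.858 × 0.0784 = 0.303.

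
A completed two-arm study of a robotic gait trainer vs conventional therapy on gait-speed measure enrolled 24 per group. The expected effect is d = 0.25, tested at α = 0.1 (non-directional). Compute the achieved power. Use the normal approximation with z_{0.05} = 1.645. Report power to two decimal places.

For two equal groups, power = Φ(d·√(n/2) − z_{α/2}).
d·√(n/2) = 0.25 × √(24/2) = 0.25 × 3.464 = 0.866.
z_β = 0.866 − 1.645 = -0.779.
Power = Φ(-0.779) = 0.218.

power ≈ 0.22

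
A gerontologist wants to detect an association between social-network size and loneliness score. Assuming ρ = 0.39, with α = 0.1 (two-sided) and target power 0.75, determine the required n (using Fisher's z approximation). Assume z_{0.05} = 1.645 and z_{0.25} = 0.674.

n = 35

Fisher's z: C = ½·ln((1+r)/(1−r)) = ½·ln(2.2787) = 0.4118.
n = ((z_{α/2} + z_β)/C)² + 3.
(1.645 + 0.674) / 0.4118 = 2.319 / 0.4118 = 5.631.
n = 5.631² + 3 = 31.71 + 3 = 34.7.
Round up.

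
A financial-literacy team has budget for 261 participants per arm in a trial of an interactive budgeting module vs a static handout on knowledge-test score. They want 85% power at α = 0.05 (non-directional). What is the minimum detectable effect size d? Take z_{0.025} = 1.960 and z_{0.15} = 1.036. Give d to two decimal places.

For two independent groups of n = 261 each: d_min = (z_{α/2} + z_β)·√(2/n).
z-sum = 1.960 + 1.036 = 2.996.
d_min = 2.996 × √(2/261) = 2.996 × 0.0875 = 0.262.

d_min ≈ 0.26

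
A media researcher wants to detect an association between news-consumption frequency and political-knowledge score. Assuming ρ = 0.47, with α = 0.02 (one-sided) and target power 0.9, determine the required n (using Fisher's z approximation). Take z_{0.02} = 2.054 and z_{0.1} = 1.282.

n = 46

Fisher's z: C = ½·ln((1+r)/(1−r)) = ½·ln(2.7736) = 0.5101.
n = ((z_{α} + z_β)/C)² + 3.
(2.054 + 1.282) / 0.5101 = 3.336 / 0.5101 = 6.540.
n = 6.540² + 3 = 42.77 + 3 = 45.8.
Round up.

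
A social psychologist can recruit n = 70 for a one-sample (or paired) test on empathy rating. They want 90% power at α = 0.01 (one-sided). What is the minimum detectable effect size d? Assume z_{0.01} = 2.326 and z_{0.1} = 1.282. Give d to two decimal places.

For a single sample (or paired design) of n = 70: d_min = (z_{α} + z_β)/√n.
z-sum = 2.326 + 1.282 = 3.608.
d_min = 3.608 / √70 = 3.608 / 8.367 = 0.431.

d_min ≈ 0.43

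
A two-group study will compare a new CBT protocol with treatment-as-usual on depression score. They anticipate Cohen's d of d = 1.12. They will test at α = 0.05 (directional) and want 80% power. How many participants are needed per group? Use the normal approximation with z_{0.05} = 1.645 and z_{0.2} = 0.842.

n = 10 per group

For two independent groups with equal n: n = 2·((z_{α} + z_β) / d)².
z_{α} + z_β = 1.645 + 0.842 = 2.487.
n = 2 × (2.487 / 1.12)² = 2 × 2.221² = 2 × 4.93 = 9.9.
Round up to the next whole participant.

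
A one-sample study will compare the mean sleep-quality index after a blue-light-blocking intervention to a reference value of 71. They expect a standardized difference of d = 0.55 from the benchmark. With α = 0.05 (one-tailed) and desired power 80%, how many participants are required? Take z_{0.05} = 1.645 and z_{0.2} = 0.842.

For a one-sample test: n = ((z_{α} + z_β) / d)².
z_{α} + z_β = 1.645 + 0.842 = 2.487.
n = (2.487 / 0.55)² = 4.522² = 20.45.
Round up.

n = 21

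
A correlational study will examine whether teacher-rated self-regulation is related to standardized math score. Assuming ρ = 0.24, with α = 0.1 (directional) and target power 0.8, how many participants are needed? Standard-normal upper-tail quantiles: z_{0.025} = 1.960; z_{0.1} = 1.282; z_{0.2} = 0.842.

n = 79

Fisher's z: C = ½·ln((1+r)/(1−r)) = ½·ln(1.6316) = 0.2448.
n = ((z_{α} + z_β)/C)² + 3.
(1.282 + 0.842) / 0.2448 = 2.124 / 0.2448 = 8.676.
n = 8.676² + 3 = 75.28 + 3 = 78.3.
Round up.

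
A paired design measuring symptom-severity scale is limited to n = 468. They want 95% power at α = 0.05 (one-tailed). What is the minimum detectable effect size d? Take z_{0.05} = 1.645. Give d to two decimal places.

For a single sample (or paired design) of n = 468: d_min = (z_{α} + z_β)/√n.
z-sum = 1.645 + 1.645 = 3.290.
d_min = 3.290 / √468 = 3.290 / 21.633 = 0.152.

d_min ≈ 0.15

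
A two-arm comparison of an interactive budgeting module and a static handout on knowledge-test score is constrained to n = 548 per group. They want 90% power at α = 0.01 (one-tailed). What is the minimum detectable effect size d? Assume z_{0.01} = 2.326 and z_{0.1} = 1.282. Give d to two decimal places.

d_min ≈ 0.22

For two independent groups of n = 548 each: d_min = (z_{α} + z_β)·√(2/n).
z-sum = 2.326 + 1.282 = 3.608.
d_min = 3.608 × √(2/548) = 3.608 × 0.0604 = 0.218.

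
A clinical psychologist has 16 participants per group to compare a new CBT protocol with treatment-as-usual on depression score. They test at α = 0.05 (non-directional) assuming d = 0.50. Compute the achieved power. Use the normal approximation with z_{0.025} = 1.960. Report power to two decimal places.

power ≈ 0.29

For two equal groups, power = Φ(d·√(n/2) − z_{α/2}).
d·√(n/2) = 0.50 × √(16/2) = 0.50 × 2.828 = 1.414.
z_β = 1.414 − 1.960 = -0.546.
Power = Φ(-0.546) = 0.293.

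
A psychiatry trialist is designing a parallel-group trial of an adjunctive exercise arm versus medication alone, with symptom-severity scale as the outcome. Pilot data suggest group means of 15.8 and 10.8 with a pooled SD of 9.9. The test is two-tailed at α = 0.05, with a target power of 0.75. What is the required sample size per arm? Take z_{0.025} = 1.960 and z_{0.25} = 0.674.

n = 55 per group

Cohen's d = |M₁ − M₂| / SD_pooled = |15.8 − 10.8| / 9.9 = 5.0 / 9.9 = 0.505.
For two independent groups with equal n: n = 2·((z_{α/2} + z_β) / d)².
z_{α/2} + z_β = 1.960 + 0.674 = 2.634.
n = 2 × (2.634 / 0.505)² = 2 × 5.216² = 2 × 27.21 = 54.4.
Round up to the next whole participant.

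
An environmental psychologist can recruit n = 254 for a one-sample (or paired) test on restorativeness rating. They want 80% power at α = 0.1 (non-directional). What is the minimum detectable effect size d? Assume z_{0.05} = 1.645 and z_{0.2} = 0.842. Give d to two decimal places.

d_min ≈ 0.16

For a single sample (or paired design) of n = 254: d_min = (z_{α/2} + z_β)/√n.
z-sum = 1.645 + 0.842 = 2.487.
d_min = 2.487 / √254 = 2.487 / 15.937 = 0.156.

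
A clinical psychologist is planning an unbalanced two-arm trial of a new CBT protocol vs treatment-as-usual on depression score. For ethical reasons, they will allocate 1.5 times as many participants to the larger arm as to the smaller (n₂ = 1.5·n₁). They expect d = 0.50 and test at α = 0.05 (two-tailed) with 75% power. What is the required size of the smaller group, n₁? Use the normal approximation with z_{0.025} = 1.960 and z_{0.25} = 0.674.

With allocation ratio k = n₂/n₁ = 1.5, Var(x̄₁−x̄₂) = σ²(1/n₁ + 1/(k·n₁)) = σ²·(k+1)/(k·n₁).
So n₁ = (1 + 1/k)·((z_{α/2} + z_β)/d)² = 1.667 × (2.634/0.50)².
n₁ = 1.667 × 27.75 = 46.3.
Round up: n₁ = 47, giving n₂ = ⌈1.5 × 47⌉ = ⌈70.5⌉ = 71.

n₁ = 47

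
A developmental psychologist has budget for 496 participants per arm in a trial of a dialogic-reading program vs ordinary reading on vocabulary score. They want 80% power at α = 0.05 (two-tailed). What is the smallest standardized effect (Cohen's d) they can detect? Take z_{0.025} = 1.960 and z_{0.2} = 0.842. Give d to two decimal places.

d_min ≈ 0.18

For two independent groups of n = 496 each: d_min = (z_{α/2} + z_β)·√(2/n).
z-sum = 1.960 + 0.842 = 2.802.
d_min = 2.802 × √(2/496) = 2.802 × 0.0635 = 0.178.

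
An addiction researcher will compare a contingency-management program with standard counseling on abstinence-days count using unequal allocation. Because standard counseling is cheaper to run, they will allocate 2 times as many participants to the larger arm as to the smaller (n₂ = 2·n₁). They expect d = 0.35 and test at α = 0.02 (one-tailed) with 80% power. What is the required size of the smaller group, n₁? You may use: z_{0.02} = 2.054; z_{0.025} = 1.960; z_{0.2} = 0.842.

n₁ = 103

With allocation ratio k = n₂/n₁ = 2, Var(x̄₁−x̄₂) = σ²(1/n₁ + 1/(k·n₁)) = σ²·(k+1)/(k·n₁).
So n₁ = (1 + 1/k)·((z_{α} + z_β)/d)² = 1.500 × (2.896/0.35)².
n₁ = 1.500 × 68.46 = 102.7.
Round up: n₁ = 103, giving n₂ = 2 × 103 = 206.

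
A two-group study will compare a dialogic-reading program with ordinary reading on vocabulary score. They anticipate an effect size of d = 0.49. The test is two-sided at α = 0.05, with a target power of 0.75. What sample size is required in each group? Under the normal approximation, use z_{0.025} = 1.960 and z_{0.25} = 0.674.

For two independent groups with equal n: n = 2·((z_{α/2} + z_β) / d)².
z_{α/2} + z_β = 1.960 + 0.674 = 2.634.
n = 2 × (2.634 / 0.49)² = 2 × 5.376² = 2 × 28.90 = 57.8.
Round up to the next whole participant.

n = 58 per group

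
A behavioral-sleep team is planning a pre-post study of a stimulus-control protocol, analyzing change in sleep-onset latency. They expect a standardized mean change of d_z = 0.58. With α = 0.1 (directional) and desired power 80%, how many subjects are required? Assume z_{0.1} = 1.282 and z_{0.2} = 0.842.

n = 14 pairs

For a paired (one-sample on differences) test: n = ((z_{α} + z_β) / d)².
z_{α} + z_β = 1.282 + 0.842 = 2.124.
n = (2.124 / 0.58)² = 3.662² = 13.41.
Round up.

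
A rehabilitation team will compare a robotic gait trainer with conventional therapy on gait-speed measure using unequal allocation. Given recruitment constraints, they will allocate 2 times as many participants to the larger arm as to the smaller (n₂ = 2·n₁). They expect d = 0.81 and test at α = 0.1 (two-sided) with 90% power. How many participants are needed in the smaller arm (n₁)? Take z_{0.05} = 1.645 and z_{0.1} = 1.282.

n₁ = 20

With allocation ratio k = n₂/n₁ = 2, Var(x̄₁−x̄₂) = σ²(1/n₁ + 1/(k·n₁)) = σ²·(k+1)/(k·n₁).
So n₁ = (1 + 1/k)·((z_{α/2} + z_β)/d)² = 1.500 × (2.927/0.81)².
n₁ = 1.500 × 13.06 = 19.6.
Round up: n₁ = 20, giving n₂ = 2 × 20 = 40.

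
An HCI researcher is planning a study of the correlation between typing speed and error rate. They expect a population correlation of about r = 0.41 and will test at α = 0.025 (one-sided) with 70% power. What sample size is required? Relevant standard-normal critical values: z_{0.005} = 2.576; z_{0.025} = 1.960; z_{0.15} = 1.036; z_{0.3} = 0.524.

n = 36

Fisher's z: C = ½·ln((1+r)/(1−r)) = ½·ln(2.3898) = 0.4356.
n = ((z_{α} + z_β)/C)² + 3.
(1.960 + 0.524) / 0.4356 = 2.484 / 0.4356 = 5.702.
n = 5.702² + 3 = 32.52 + 3 = 35.5.
Round up.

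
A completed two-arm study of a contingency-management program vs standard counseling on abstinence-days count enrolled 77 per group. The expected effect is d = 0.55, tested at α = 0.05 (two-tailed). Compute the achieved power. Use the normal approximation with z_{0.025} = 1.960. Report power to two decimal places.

power ≈ 0.93

For two equal groups, power = Φ(d·√(n/2) − z_{α/2}).
d·√(n/2) = 0.55 × √(77/2) = 0.55 × 6.205 = 3.413.
z_β = 3.413 − 1.960 = 1.453.
Power = Φ(1.453) = 0.927.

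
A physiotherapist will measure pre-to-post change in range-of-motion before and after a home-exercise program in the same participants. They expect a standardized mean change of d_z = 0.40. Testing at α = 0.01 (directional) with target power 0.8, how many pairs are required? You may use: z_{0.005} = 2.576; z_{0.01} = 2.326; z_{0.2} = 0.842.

For a paired (one-sample on differences) test: n = ((z_{α} + z_β) / d)².
z_{α} + z_β = 2.326 + 0.842 = 3.168.
n = (3.168 / 0.40)² = 7.920² = 62.73.
Round up.

n = 63 pairs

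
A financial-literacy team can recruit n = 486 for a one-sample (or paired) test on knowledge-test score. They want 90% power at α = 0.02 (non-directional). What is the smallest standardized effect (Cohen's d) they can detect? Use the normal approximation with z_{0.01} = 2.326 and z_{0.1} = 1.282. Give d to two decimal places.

For a single sample (or paired design) of n = 486: d_min = (z_{α/2} + z_β)/√n.
z-sum = 2.326 + 1.282 = 3.608.
d_min = 3.608 / √486 = 3.608 / 22.045 = 0.164.

d_min ≈ 0.16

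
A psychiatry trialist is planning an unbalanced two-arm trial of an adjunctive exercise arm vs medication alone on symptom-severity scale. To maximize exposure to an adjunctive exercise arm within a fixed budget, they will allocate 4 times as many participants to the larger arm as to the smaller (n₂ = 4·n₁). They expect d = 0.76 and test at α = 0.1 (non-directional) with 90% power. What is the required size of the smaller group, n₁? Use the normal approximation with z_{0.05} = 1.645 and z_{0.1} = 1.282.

With allocation ratio k = n₂/n₁ = 4, Var(x̄₁−x̄₂) = σ²(1/n₁ + 1/(k·n₁)) = σ²·(k+1)/(k·n₁).
So n₁ = (1 + 1/k)·((z_{α/2} + z_β)/d)² = 1.250 × (2.927/0.76)².
n₁ = 1.250 × 14.83 = 18.5.
Round up: n₁ = 19, giving n₂ = 4 × 19 = 76.

n₁ = 19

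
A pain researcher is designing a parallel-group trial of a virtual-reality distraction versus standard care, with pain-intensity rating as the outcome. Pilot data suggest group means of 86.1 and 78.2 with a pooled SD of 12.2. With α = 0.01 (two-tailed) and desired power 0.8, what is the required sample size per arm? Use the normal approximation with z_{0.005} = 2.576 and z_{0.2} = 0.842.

n = 56 per group

Cohen's d = |M₁ − M₂| / SD_pooled = |86.1 − 78.2| / 12.2 = 7.9 / 12.2 = 0.648.
For two independent groups with equal n: n = 2·((z_{α/2} + z_β) / d)².
z_{α/2} + z_β = 2.576 + 0.842 = 3.418.
n = 2 × (3.418 / 0.648)² = 2 × 5.275² = 2 × 27.82 = 55.6.
Round up to the next whole participant.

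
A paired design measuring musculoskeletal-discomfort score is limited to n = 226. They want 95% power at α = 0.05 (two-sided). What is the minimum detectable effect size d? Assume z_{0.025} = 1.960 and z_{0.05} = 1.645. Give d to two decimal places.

d_min ≈ 0.24

For a single sample (or paired design) of n = 226: d_min = (z_{α/2} + z_β)/√n.
z-sum = 1.960 + 1.645 = 3.605.
d_min = 3.605 / √226 = 3.605 / 15.033 = 0.240.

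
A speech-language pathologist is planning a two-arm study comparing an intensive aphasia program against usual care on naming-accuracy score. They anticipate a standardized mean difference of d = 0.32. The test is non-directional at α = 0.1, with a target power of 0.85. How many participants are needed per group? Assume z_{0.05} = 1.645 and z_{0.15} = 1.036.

For two independent groups with equal n: n = 2·((z_{α/2} + z_β) / d)².
z_{α/2} + z_β = 1.645 + 1.036 = 2.681.
n = 2 × (2.681 / 0.32)² = 2 × 8.378² = 2 × 70.19 = 140.4.
Round up to the next whole participant.

n = 141 per group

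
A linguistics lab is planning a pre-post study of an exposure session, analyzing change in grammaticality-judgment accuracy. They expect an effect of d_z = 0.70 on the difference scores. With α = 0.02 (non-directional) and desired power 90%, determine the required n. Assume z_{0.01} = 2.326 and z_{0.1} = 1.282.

n = 27 pairs

For a paired (one-sample on differences) test: n = ((z_{α/2} + z_β) / d)².
z_{α/2} + z_β = 2.326 + 1.282 = 3.608.
n = (3.608 / 0.70)² = 5.154² = 26.57.
Round up.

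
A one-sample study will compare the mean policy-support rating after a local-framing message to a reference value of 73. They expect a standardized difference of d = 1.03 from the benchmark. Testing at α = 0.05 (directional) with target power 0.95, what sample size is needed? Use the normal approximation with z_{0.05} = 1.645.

For a one-sample test: n = ((z_{α} + z_β) / d)².
z_{α} + z_β = 1.645 + 1.645 = 3.290.
n = (3.290 / 1.03)² = 3.194² = 10.20.
Round up.

n = 11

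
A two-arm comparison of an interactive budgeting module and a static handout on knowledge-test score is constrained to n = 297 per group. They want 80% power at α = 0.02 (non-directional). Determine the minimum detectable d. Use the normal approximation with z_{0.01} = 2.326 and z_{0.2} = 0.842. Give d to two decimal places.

d_min ≈ 0.26

For two independent groups of n = 297 each: d_min = (z_{α/2} + z_β)·√(2/n).
z-sum = 2.326 + 0.842 = 3.168.
d_min = 3.168 × √(2/297) = 3.168 × 0.0821 = 0.260.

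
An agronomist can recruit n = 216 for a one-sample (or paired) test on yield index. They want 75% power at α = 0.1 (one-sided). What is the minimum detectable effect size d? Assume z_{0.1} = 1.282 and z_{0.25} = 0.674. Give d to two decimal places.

d_min ≈ 0.13

For a single sample (or paired design) of n = 216: d_min = (z_{α} + z_β)/√n.
z-sum = 1.282 + 0.674 = 1.956.
d_min = 1.956 / √216 = 1.956 / 14.697 = 0.133.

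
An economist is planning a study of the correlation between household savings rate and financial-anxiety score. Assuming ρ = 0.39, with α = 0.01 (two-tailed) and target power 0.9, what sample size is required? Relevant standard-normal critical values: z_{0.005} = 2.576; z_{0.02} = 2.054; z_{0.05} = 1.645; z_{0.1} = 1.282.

n = 91

Fisher's z: C = ½·ln((1+r)/(1−r)) = ½·ln(2.2787) = 0.4118.
n = ((z_{α/2} + z_β)/C)² + 3.
(2.576 + 1.282) / 0.4118 = 3.858 / 0.4118 = 9.369.
n = 9.369² + 3 = 87.77 + 3 = 90.8.
Round up.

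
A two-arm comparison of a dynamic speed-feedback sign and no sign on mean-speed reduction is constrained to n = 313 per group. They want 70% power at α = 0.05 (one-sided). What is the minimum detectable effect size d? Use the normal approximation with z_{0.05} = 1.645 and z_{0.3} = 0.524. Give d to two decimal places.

d_min ≈ 0.17

For two independent groups of n = 313 each: d_min = (z_{α} + z_β)·√(2/n).
z-sum = 1.645 + 0.524 = 2.169.
d_min = 2.169 × √(2/313) = 2.169 × 0.0799 = 0.173.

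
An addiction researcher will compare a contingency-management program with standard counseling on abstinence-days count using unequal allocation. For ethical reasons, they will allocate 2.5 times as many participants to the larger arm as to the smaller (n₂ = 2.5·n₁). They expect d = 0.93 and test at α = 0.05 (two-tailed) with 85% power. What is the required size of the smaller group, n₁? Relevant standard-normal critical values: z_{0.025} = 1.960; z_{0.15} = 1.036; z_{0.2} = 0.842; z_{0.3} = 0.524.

With allocation ratio k = n₂/n₁ = 2.5, Var(x̄₁−x̄₂) = σ²(1/n₁ + 1/(k·n₁)) = σ²·(k+1)/(k·n₁).
So n₁ = (1 + 1/k)·((z_{α/2} + z_β)/d)² = 1.400 × (2.996/0.93)².
n₁ = 1.400 × 10.38 = 14.5.
Round up: n₁ = 15, giving n₂ = ⌈2.5 × 15⌉ = ⌈37.5⌉ = 38.

n₁ = 15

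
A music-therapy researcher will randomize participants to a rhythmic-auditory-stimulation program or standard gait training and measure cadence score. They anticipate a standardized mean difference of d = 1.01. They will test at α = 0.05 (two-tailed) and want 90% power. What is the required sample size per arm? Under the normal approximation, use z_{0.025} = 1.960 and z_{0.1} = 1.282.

n = 21 per group

For two independent groups with equal n: n = 2·((z_{α/2} + z_β) / d)².
z_{α/2} + z_β = 1.960 + 1.282 = 3.242.
n = 2 × (3.242 / 1.01)² = 2 × 3.210² = 2 × 10.30 = 20.6.
Round up to the next whole participant.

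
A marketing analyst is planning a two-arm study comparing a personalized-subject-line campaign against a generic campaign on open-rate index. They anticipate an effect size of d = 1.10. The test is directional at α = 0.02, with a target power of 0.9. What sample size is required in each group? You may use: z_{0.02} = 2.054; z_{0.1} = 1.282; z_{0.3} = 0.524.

n = 19 per group

For two independent groups with equal n: n = 2·((z_{α} + z_β) / d)².
z_{α} + z_β = 2.054 + 1.282 = 3.336.
n = 2 × (3.336 / 1.10)² = 2 × 3.033² = 2 × 9.20 = 18.4.
Round up to the next whole participant.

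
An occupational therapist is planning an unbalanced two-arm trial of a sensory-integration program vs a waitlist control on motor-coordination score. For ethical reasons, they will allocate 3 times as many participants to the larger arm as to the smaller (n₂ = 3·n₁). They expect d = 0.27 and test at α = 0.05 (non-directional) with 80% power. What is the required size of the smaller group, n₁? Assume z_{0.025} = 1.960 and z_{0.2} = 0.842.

n₁ = 144

With allocation ratio k = n₂/n₁ = 3, Var(x̄₁−x̄₂) = σ²(1/n₁ + 1/(k·n₁)) = σ²·(k+1)/(k·n₁).
So n₁ = (1 + 1/k)·((z_{α/2} + z_β)/d)² = 1.333 × (2.802/0.27)².
n₁ = 1.333 × 107.70 = 143.6.
Round up: n₁ = 144, giving n₂ = 3 × 144 = 432.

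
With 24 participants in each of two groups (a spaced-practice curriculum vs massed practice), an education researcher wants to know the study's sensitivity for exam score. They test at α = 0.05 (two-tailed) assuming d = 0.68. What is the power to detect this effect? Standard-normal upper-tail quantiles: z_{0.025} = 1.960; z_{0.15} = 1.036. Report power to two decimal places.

For two equal groups, power = Φ(d·√(n/2) − z_{α/2}).
d·√(n/2) = 0.68 × √(24/2) = 0.68 × 3.464 = 2.356.
z_β = 2.356 − 1.960 = 0.396.
Power = Φ(0.396) = 0.654.

power ≈ 0.65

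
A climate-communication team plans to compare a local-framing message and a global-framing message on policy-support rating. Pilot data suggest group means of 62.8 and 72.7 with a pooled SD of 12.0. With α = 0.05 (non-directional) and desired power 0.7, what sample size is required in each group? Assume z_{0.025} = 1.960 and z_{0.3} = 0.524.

n = 19 per group

Cohen's d = |M₁ − M₂| / SD_pooled = |62.8 − 72.7| / 12.0 = 9.9 / 12.0 = 0.825.
For two independent groups with equal n: n = 2·((z_{α/2} + z_β) / d)².
z_{α/2} + z_β = 1.960 + 0.524 = 2.484.
n = 2 × (2.484 / 0.825)² = 2 × 3.011² = 2 × 9.07 = 18.1.
Round up to the next whole participant.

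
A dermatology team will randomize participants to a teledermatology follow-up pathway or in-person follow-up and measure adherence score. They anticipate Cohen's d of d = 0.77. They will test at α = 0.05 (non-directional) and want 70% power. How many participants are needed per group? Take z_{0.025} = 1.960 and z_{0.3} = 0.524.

For two independent groups with equal n: n = 2·((z_{α/2} + z_β) / d)².
z_{α/2} + z_β = 1.960 + 0.524 = 2.484.
n = 2 × (2.484 / 0.77)² = 2 × 3.226² = 2 × 10.41 = 20.8.
Round up to the next whole participant.

n = 21 per group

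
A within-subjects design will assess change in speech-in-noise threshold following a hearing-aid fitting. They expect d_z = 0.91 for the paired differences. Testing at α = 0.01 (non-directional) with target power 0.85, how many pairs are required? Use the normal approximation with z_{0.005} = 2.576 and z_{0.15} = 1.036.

For a paired (one-sample on differences) test: n = ((z_{α/2} + z_β) / d)².
z_{α/2} + z_β = 2.576 + 1.036 = 3.612.
n = (3.612 / 0.91)² = 3.969² = 15.75.
Round up.

n = 16 pairs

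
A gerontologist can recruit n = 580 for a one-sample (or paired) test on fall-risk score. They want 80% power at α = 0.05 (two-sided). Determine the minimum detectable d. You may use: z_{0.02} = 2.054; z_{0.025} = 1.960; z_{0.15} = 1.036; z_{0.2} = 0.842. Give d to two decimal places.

d_min ≈ 0.12

For a single sample (or paired design) of n = 580: d_min = (z_{α/2} + z_β)/√n.
z-sum = 1.960 + 0.842 = 2.802.
d_min = 2.802 / √580 = 2.802 / 24.083 = 0.116.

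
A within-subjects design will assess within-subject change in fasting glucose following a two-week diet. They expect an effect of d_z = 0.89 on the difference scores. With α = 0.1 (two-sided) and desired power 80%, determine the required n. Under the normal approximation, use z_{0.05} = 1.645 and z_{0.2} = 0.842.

n = 8 pairs

For a paired (one-sample on differences) test: n = ((z_{α/2} + z_β) / d)².
z_{α/2} + z_β = 1.645 + 0.842 = 2.487.
n = (2.487 / 0.89)² = 2.794² = 7.81.
Round up.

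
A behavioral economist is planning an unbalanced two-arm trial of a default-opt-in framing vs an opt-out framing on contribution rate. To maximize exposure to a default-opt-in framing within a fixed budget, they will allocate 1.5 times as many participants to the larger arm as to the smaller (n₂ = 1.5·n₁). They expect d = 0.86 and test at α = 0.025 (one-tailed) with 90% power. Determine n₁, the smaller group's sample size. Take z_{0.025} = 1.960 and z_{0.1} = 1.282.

n₁ = 24

With allocation ratio k = n₂/n₁ = 1.5, Var(x̄₁−x̄₂) = σ²(1/n₁ + 1/(k·n₁)) = σ²·(k+1)/(k·n₁).
So n₁ = (1 + 1/k)·((z_{α} + z_β)/d)² = 1.667 × (3.242/0.86)².
n₁ = 1.667 × 14.21 = 23.7.
Round up: n₁ = 24, giving n₂ = 1.5 × 24 = 36.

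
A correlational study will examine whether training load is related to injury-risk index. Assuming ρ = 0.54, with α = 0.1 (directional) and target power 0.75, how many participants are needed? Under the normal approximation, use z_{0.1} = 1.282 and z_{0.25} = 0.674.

n = 14

Fisher's z: C = ½·ln((1+r)/(1−r)) = ½·ln(3.3478) = 0.6042.
n = ((z_{α} + z_β)/C)² + 3.
(1.282 + 0.674) / 0.6042 = 1.956 / 0.6042 = 3.237.
n = 3.237² + 3 = 10.48 + 3 = 13.5.
Round up.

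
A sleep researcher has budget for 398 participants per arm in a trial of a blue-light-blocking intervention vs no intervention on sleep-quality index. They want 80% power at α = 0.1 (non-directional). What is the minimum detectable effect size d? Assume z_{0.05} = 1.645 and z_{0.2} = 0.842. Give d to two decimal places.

d_min ≈ 0.18

For two independent groups of n = 398 each: d_min = (z_{α/2} + z_β)·√(2/n).
z-sum = 1.645 + 0.842 = 2.487.
d_min = 2.487 × √(2/398) = 2.487 × 0.0709 = 0.176.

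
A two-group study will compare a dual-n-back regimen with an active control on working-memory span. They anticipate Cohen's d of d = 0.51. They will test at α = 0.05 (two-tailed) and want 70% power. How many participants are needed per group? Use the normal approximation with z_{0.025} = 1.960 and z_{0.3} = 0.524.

n = 48 per group

For two independent groups with equal n: n = 2·((z_{α/2} + z_β) / d)².
z_{α/2} + z_β = 1.960 + 0.524 = 2.484.
n = 2 × (2.484 / 0.51)² = 2 × 4.871² = 2 × 23.72 = 47.4.
Round up to the next whole participant.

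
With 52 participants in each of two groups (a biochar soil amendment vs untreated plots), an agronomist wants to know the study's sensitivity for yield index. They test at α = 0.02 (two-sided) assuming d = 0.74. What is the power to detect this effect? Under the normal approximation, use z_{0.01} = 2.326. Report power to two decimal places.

power ≈ 0.93

For two equal groups, power = Φ(d·√(n/2) − z_{α/2}).
d·√(n/2) = 0.74 × √(52/2) = 0.74 × 5.099 = 3.773.
z_β = 3.773 − 2.326 = 1.447.
Power = Φ(1.447) = 0.926.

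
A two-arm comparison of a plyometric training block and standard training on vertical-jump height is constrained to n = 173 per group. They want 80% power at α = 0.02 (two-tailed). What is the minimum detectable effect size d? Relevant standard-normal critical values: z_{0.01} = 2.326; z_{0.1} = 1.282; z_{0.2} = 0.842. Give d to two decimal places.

For two independent groups of n = 173 each: d_min = (z_{α/2} + z_β)·√(2/n).
z-sum = 2.326 + 0.842 = 3.168.
d_min = 3.168 × √(2/173) = 3.168 × 0.1075 = 0.341.

d_min ≈ 0.34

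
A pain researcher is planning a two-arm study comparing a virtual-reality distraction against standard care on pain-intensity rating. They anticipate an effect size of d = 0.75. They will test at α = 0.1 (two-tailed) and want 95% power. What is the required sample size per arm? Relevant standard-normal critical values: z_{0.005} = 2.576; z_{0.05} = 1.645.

n = 39 per group

For two independent groups with equal n: n = 2·((z_{α/2} + z_β) / d)².
z_{α/2} + z_β = 1.645 + 1.645 = 3.290.
n = 2 × (3.290 / 0.75)² = 2 × 4.387² = 2 × 19.24 = 38.5.
Round up to the next whole participant.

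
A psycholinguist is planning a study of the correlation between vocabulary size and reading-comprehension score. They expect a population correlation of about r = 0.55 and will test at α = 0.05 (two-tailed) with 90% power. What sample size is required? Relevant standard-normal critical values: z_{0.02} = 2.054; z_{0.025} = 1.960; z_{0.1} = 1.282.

n = 31

Fisher's z: C = ½·ln((1+r)/(1−r)) = ½·ln(3.4444) = 0.6184.
n = ((z_{α/2} + z_β)/C)² + 3.
(1.960 + 1.282) / 0.6184 = 3.242 / 0.6184 = 5.243.
n = 5.243² + 3 = 27.48 + 3 = 30.5.
Round up.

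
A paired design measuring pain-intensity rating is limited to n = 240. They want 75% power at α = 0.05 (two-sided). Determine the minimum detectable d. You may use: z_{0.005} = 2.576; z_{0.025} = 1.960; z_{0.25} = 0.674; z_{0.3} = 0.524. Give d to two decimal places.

d_min ≈ 0.17

For a single sample (or paired design) of n = 240: d_min = (z_{α/2} + z_β)/√n.
z-sum = 1.960 + 0.674 = 2.634.
d_min = 2.634 / √240 = 2.634 / 15.492 = 0.170.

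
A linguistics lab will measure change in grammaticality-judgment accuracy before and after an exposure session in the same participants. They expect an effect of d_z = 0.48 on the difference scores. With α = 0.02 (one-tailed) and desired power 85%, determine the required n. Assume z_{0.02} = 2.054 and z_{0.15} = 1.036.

n = 42 pairs

For a paired (one-sample on differences) test: n = ((z_{α} + z_β) / d)².
z_{α} + z_β = 2.054 + 1.036 = 3.090.
n = (3.090 / 0.48)² = 6.438² = 41.44.
Round up.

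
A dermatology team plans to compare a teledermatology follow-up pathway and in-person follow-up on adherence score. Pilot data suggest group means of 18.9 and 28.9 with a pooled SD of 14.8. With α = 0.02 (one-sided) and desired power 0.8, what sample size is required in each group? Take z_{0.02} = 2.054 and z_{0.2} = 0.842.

Cohen's d = |M₁ − M₂| / SD_pooled = |18.9 − 28.9| / 14.8 = 10.0 / 14.8 = 0.676.
For two independent groups with equal n: n = 2·((z_{α} + z_β) / d)².
z_{α} + z_β = 2.054 + 0.842 = 2.896.
n = 2 × (2.896 / 0.676)² = 2 × 4.284² = 2 × 18.35 = 36.7.
Round up to the next whole participant.

n = 37 per group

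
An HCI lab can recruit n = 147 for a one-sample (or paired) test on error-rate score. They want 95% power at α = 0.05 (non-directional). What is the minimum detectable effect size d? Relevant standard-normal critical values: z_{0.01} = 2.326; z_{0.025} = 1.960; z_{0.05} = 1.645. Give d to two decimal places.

d_min ≈ 0.30

For a single sample (or paired design) of n = 147: d_min = (z_{α/2} + z_β)/√n.
z-sum = 1.960 + 1.645 = 3.605.
d_min = 3.605 / √147 = 3.605 / 12.124 = 0.297.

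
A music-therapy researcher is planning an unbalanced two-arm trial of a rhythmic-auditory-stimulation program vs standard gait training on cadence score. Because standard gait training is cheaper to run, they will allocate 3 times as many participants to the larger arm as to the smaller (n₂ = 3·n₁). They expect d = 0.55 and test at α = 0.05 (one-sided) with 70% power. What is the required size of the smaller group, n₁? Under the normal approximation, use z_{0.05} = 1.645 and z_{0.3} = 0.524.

With allocation ratio k = n₂/n₁ = 3, Var(x̄₁−x̄₂) = σ²(1/n₁ + 1/(k·n₁)) = σ²·(k+1)/(k·n₁).
So n₁ = (1 + 1/k)·((z_{α} + z_β)/d)² = 1.333 × (2.169/0.55)².
n₁ = 1.333 × 15.55 = 20.7.
Round up: n₁ = 21, giving n₂ = 3 × 21 = 63.

n₁ = 21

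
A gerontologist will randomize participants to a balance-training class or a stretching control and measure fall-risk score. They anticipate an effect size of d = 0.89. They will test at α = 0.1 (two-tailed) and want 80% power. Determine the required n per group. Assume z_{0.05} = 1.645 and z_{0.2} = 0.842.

n = 16 per group

For two independent groups with equal n: n = 2·((z_{α/2} + z_β) / d)².
z_{α/2} + z_β = 1.645 + 0.842 = 2.487.
n = 2 × (2.487 / 0.89)² = 2 × 2.794² = 2 × 7.81 = 15.6.
Round up to the next whole participant.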